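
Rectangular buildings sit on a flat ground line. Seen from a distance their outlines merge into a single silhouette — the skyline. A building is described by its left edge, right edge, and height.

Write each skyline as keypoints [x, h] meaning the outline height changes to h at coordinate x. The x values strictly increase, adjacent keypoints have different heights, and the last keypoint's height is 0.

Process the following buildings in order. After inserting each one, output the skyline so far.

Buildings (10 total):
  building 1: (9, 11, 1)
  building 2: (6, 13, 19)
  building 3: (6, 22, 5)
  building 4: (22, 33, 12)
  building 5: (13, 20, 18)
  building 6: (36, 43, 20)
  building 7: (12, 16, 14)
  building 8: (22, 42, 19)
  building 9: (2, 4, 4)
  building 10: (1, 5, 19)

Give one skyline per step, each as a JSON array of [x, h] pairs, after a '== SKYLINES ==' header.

== SKYLINES ==
[[9,1],[11,0]]
[[6,19],[13,0]]
[[6,19],[13,5],[22,0]]
[[6,19],[13,5],[22,12],[33,0]]
[[6,19],[13,18],[20,5],[22,12],[33,0]]
[[6,19],[13,18],[20,5],[22,12],[33,0],[36,20],[43,0]]
[[6,19],[13,18],[20,5],[22,12],[33,0],[36,20],[43,0]]
[[6,19],[13,18],[20,5],[22,19],[36,20],[43,0]]
[[2,4],[4,0],[6,19],[13,18],[20,5],[22,19],[36,20],[43,0]]
[[1,19],[5,0],[6,19],[13,18],[20,5],[22,19],[36,20],[43,0]]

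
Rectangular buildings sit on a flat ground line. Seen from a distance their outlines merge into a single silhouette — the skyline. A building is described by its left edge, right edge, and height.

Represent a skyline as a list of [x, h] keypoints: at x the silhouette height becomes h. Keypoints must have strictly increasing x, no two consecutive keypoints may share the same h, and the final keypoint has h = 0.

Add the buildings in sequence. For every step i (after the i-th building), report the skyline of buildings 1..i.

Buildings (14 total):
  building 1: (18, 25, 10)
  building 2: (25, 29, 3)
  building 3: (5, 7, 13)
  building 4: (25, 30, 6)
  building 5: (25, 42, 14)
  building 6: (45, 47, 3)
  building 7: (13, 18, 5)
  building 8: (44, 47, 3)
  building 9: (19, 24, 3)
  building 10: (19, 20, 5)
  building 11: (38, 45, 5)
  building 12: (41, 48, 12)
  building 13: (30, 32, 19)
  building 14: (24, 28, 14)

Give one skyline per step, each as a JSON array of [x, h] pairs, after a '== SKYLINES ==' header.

== SKYLINES ==
[[18,10],[25,0]]
[[18,10],[25,3],[29,0]]
[[5,13],[7,0],[18,10],[25,3],[29,0]]
[[5,13],[7,0],[18,10],[25,6],[30,0]]
[[5,13],[7,0],[18,10],[25,14],[42,0]]
[[5,13],[7,0],[18,10],[25,14],[42,0],[45,3],[47,0]]
[[5,13],[7,0],[13,5],[18,10],[25,14],[42,0],[45,3],[47,0]]
[[5,13],[7,0],[13,5],[18,10],[25,14],[42,0],[44,3],[47,0]]
[[5,13],[7,0],[13,5],[18,10],[25,14],[42,0],[44,3],[47,0]]
[[5,13],[7,0],[13,5],[18,10],[25,14],[42,0],[44,3],[47,0]]
[[5,13],[7,0],[13,5],[18,10],[25,14],[42,5],[45,3],[47,0]]
[[5,13],[7,0],[13,5],[18,10],[25,14],[42,12],[48,0]]
[[5,13],[7,0],[13,5],[18,10],[25,14],[30,19],[32,14],[42,12],[48,0]]
[[5,13],[7,0],[13,5],[18,10],[24,14],[30,19],[32,14],[42,12],[48,0]]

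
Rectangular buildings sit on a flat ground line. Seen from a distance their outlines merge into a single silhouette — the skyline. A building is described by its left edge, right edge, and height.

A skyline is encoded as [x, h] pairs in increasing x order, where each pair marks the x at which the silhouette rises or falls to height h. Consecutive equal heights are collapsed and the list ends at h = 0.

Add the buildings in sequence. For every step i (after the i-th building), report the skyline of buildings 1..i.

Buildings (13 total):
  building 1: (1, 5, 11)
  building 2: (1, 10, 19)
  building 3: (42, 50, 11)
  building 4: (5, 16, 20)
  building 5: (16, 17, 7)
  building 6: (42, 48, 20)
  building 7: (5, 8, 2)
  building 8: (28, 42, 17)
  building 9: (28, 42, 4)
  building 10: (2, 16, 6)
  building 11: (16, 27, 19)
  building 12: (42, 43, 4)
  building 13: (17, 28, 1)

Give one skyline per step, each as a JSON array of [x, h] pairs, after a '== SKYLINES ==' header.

== SKYLINES ==
[[1,11],[5,0]]
[[1,19],[10,0]]
[[1,19],[10,0],[42,11],[50,0]]
[[1,19],[5,20],[16,0],[42,11],[50,0]]
[[1,19],[5,20],[16,7],[17,0],[42,11],[50,0]]
[[1,19],[5,20],[16,7],[17,0],[42,20],[48,11],[50,0]]
[[1,19],[5,20],[16,7],[17,0],[42,20],[48,11],[50,0]]
[[1,19],[5,20],[16,7],[17,0],[28,17],[42,20],[48,11],[50,0]]
[[1,19],[5,20],[16,7],[17,0],[28,17],[42,20],[48,11],[50,0]]
[[1,19],[5,20],[16,7],[17,0],[28,17],[42,20],[48,11],[50,0]]
[[1,19],[5,20],[16,19],[27,0],[28,17],[42,20],[48,11],[50,0]]
[[1,19],[5,20],[16,19],[27,0],[28,17],[42,20],[48,11],[50,0]]
[[1,19],[5,20],[16,19],[27,1],[28,17],[42,20],[48,11],[50,0]]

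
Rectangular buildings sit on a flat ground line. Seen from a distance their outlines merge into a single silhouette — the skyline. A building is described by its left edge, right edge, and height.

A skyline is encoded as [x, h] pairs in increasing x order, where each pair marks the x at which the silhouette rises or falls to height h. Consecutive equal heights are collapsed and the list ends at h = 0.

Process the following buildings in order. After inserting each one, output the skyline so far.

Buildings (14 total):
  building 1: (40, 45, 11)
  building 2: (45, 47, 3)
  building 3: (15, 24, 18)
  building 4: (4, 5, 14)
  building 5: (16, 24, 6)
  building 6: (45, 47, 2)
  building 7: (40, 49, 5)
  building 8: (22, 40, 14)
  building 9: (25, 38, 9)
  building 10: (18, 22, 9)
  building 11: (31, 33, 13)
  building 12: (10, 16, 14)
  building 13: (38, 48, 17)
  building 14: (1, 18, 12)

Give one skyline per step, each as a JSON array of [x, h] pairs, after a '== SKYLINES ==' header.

== SKYLINES ==
[[40,11],[45,0]]
[[40,11],[45,3],[47,0]]
[[15,18],[24,0],[40,11],[45,3],[47,0]]
[[4,14],[5,0],[15,18],[24,0],[40,11],[45,3],[47,0]]
[[4,14],[5,0],[15,18],[24,0],[40,11],[45,3],[47,0]]
[[4,14],[5,0],[15,18],[24,0],[40,11],[45,3],[47,0]]
[[4,14],[5,0],[15,18],[24,0],[40,11],[45,5],[49,0]]
[[4,14],[5,0],[15,18],[24,14],[40,11],[45,5],[49,0]]
[[4,14],[5,0],[15,18],[24,14],[40,11],[45,5],[49,0]]
[[4,14],[5,0],[15,18],[24,14],[40,11],[45,5],[49,0]]
[[4,14],[5,0],[15,18],[24,14],[40,11],[45,5],[49,0]]
[[4,14],[5,0],[10,14],[15,18],[24,14],[40,11],[45,5],[49,0]]
[[4,14],[5,0],[10,14],[15,18],[24,14],[38,17],[48,5],[49,0]]
[[1,12],[4,14],[5,12],[10,14],[15,18],[24,14],[38,17],[48,5],[49,0]]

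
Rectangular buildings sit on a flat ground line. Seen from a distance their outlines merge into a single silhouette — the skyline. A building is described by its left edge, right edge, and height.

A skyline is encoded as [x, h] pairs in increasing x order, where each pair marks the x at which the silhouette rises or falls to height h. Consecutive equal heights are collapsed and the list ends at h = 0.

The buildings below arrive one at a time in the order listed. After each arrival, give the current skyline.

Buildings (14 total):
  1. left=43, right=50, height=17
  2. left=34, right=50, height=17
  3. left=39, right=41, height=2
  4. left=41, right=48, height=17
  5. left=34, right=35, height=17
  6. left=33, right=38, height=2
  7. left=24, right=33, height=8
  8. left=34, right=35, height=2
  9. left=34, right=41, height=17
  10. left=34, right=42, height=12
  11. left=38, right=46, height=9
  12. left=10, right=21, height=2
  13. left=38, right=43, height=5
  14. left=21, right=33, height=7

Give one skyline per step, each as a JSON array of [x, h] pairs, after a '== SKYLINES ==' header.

== SKYLINES ==
[[43,17],[50,0]]
[[34,17],[50,0]]
[[34,17],[50,0]]
[[34,17],[50,0]]
[[34,17],[50,0]]
[[33,2],[34,17],[50,0]]
[[24,8],[33,2],[34,17],[50,0]]
[[24,8],[33,2],[34,17],[50,0]]
[[24,8],[33,2],[34,17],[50,0]]
[[24,8],[33,2],[34,17],[50,0]]
[[24,8],[33,2],[34,17],[50,0]]
[[10,2],[21,0],[24,8],[33,2],[34,17],[50,0]]
[[10,2],[21,0],[24,8],[33,2],[34,17],[50,0]]
[[10,2],[21,7],[24,8],[33,2],[34,17],[50,0]]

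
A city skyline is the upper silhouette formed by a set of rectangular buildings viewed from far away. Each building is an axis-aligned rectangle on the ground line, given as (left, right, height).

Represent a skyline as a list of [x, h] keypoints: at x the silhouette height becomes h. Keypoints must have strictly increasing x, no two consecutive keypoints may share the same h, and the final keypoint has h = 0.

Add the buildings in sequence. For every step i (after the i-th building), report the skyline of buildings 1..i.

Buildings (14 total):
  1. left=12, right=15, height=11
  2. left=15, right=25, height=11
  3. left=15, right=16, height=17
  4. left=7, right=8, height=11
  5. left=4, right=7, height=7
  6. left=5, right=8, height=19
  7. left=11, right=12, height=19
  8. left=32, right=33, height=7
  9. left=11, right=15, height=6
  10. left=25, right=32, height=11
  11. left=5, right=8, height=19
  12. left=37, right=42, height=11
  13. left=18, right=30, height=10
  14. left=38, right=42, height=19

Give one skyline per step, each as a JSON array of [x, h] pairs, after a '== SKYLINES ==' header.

== SKYLINES ==
[[12,11],[15,0]]
[[12,11],[25,0]]
[[12,11],[15,17],[16,11],[25,0]]
[[7,11],[8,0],[12,11],[15,17],[16,11],[25,0]]
[[4,7],[7,11],[8,0],[12,11],[15,17],[16,11],[25,0]]
[[4,7],[5,19],[8,0],[12,11],[15,17],[16,11],[25,0]]
[[4,7],[5,19],[8,0],[11,19],[12,11],[15,17],[16,11],[25,0]]
[[4,7],[5,19],[8,0],[11,19],[12,11],[15,17],[16,11],[25,0],[32,7],[33,0]]
[[4,7],[5,19],[8,0],[11,19],[12,11],[15,17],[16,11],[25,0],[32,7],[33,0]]
[[4,7],[5,19],[8,0],[11,19],[12,11],[15,17],[16,11],[32,7],[33,0]]
[[4,7],[5,19],[8,0],[11,19],[12,11],[15,17],[16,11],[32,7],[33,0]]
[[4,7],[5,19],[8,0],[11,19],[12,11],[15,17],[16,11],[32,7],[33,0],[37,11],[42,0]]
[[4,7],[5,19],[8,0],[11,19],[12,11],[15,17],[16,11],[32,7],[33,0],[37,11],[42,0]]
[[4,7],[5,19],[8,0],[11,19],[12,11],[15,17],[16,11],[32,7],[33,0],[37,11],[38,19],[42,0]]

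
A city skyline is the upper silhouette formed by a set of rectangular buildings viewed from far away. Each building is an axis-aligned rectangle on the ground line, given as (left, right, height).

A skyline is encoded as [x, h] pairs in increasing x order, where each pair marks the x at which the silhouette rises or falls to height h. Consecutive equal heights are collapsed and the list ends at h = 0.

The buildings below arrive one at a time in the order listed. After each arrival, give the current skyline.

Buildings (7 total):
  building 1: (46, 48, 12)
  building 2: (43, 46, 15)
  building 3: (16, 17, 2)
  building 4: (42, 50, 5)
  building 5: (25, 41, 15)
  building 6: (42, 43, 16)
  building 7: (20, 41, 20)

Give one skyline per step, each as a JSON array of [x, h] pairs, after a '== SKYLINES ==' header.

== SKYLINES ==
[[46,12],[48,0]]
[[43,15],[46,12],[48,0]]
[[16,2],[17,0],[43,15],[46,12],[48,0]]
[[16,2],[17,0],[42,5],[43,15],[46,12],[48,5],[50,0]]
[[16,2],[17,0],[25,15],[41,0],[42,5],[43,15],[46,12],[48,5],[50,0]]
[[16,2],[17,0],[25,15],[41,0],[42,16],[43,15],[46,12],[48,5],[50,0]]
[[16,2],[17,0],[20,20],[41,0],[42,16],[43,15],[46,12],[48,5],[50,0]]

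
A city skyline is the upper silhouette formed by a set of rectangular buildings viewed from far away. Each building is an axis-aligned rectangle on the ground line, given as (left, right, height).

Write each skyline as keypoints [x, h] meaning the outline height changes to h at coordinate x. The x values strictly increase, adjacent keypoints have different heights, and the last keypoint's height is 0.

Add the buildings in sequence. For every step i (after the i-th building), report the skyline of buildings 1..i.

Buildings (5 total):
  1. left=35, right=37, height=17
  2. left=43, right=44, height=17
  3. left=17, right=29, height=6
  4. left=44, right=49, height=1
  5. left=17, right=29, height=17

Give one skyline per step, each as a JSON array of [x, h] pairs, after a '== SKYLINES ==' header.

== SKYLINES ==
[[35,17],[37,0]]
[[35,17],[37,0],[43,17],[44,0]]
[[17,6],[29,0],[35,17],[37,0],[43,17],[44,0]]
[[17,6],[29,0],[35,17],[37,0],[43,17],[44,1],[49,0]]
[[17,17],[29,0],[35,17],[37,0],[43,17],[44,1],[49,0]]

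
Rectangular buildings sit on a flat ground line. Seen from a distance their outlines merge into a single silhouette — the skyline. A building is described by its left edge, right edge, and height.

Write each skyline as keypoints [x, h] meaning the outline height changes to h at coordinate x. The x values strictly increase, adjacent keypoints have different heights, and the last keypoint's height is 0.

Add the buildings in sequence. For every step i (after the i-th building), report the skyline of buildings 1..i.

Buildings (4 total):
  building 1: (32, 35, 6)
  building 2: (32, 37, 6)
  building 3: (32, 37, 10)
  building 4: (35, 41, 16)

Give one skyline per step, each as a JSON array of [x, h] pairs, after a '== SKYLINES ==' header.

== SKYLINES ==
[[32,6],[35,0]]
[[32,6],[37,0]]
[[32,10],[37,0]]
[[32,10],[35,16],[41,0]]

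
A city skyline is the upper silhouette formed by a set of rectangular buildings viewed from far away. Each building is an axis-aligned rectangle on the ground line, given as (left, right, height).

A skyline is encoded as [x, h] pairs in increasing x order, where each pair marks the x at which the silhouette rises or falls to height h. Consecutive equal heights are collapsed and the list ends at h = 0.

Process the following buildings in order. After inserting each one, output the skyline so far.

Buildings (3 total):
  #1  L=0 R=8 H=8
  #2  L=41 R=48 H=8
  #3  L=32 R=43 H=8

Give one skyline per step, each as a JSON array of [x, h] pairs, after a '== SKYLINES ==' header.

== SKYLINES ==
[[0,8],[8,0]]
[[0,8],[8,0],[41,8],[48,0]]
[[0,8],[8,0],[32,8],[48,0]]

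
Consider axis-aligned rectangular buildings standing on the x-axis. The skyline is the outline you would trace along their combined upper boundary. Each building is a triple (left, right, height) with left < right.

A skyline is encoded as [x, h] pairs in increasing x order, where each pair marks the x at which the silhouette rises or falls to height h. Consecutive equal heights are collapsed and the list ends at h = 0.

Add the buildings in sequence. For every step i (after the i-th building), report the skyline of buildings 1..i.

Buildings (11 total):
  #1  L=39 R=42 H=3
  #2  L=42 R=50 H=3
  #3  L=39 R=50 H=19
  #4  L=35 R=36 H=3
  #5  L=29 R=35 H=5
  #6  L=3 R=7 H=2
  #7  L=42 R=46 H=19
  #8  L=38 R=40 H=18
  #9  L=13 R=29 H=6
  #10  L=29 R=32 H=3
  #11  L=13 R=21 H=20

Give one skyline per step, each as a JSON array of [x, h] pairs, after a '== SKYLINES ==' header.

== SKYLINES ==
[[39,3],[42,0]]
[[39,3],[50,0]]
[[39,19],[50,0]]
[[35,3],[36,0],[39,19],[50,0]]
[[29,5],[35,3],[36,0],[39,19],[50,0]]
[[3,2],[7,0],[29,5],[35,3],[36,0],[39,19],[50,0]]
[[3,2],[7,0],[29,5],[35,3],[36,0],[39,19],[50,0]]
[[3,2],[7,0],[29,5],[35,3],[36,0],[38,18],[39,19],[50,0]]
[[3,2],[7,0],[13,6],[29,5],[35,3],[36,0],[38,18],[39,19],[50,0]]
[[3,2],[7,0],[13,6],[29,5],[35,3],[36,0],[38,18],[39,19],[50,0]]
[[3,2],[7,0],[13,20],[21,6],[29,5],[35,3],[36,0],[38,18],[39,19],[50,0]]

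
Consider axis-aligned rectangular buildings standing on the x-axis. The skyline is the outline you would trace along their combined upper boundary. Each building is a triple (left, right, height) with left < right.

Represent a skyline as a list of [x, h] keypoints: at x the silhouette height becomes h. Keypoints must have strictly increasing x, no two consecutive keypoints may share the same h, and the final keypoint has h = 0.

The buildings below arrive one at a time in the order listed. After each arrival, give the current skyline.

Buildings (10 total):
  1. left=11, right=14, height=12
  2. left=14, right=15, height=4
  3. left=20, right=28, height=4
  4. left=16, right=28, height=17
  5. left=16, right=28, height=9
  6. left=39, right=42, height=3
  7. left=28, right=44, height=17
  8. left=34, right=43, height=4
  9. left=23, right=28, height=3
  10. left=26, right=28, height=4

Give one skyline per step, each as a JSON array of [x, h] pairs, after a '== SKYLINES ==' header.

== SKYLINES ==
[[11,12],[14,0]]
[[11,12],[14,4],[15,0]]
[[11,12],[14,4],[15,0],[20,4],[28,0]]
[[11,12],[14,4],[15,0],[16,17],[28,0]]
[[11,12],[14,4],[15,0],[16,17],[28,0]]
[[11,12],[14,4],[15,0],[16,17],[28,0],[39,3],[42,0]]
[[11,12],[14,4],[15,0],[16,17],[44,0]]
[[11,12],[14,4],[15,0],[16,17],[44,0]]
[[11,12],[14,4],[15,0],[16,17],[44,0]]
[[11,12],[14,4],[15,0],[16,17],[44,0]]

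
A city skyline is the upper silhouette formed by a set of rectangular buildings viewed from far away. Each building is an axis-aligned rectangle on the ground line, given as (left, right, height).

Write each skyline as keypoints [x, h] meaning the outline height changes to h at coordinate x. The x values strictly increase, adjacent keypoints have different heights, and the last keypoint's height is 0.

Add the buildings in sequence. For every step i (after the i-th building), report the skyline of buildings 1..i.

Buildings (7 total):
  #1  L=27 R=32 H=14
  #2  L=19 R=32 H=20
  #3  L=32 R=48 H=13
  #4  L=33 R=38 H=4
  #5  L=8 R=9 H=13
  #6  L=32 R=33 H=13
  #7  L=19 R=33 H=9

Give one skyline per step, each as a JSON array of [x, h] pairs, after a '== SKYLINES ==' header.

== SKYLINES ==
[[27,14],[32,0]]
[[19,20],[32,0]]
[[19,20],[32,13],[48,0]]
[[19,20],[32,13],[48,0]]
[[8,13],[9,0],[19,20],[32,13],[48,0]]
[[8,13],[9,0],[19,20],[32,13],[48,0]]
[[8,13],[9,0],[19,20],[32,13],[48,0]]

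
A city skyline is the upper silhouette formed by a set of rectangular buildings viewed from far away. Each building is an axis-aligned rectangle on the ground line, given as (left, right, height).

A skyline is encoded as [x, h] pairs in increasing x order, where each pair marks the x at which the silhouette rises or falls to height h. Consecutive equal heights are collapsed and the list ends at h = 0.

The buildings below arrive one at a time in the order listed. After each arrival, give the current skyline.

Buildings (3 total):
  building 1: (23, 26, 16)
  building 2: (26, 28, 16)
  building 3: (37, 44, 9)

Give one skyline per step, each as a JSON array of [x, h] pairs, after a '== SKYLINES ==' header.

== SKYLINES ==
[[23,16],[26,0]]
[[23,16],[28,0]]
[[23,16],[28,0],[37,9],[44,0]]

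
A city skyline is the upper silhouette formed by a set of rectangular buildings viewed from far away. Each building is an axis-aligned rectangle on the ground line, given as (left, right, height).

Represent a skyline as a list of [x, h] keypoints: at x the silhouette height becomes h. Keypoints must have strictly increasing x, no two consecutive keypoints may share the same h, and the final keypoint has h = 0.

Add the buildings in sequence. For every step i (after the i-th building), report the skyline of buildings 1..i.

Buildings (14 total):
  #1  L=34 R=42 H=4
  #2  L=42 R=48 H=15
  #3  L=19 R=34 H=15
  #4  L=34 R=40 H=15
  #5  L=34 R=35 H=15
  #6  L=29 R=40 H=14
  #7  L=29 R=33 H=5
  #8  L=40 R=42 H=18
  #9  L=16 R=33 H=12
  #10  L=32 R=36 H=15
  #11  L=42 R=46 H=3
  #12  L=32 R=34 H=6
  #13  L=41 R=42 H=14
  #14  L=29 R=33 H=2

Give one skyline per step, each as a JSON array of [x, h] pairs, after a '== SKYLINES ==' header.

== SKYLINES ==
[[34,4],[42,0]]
[[34,4],[42,15],[48,0]]
[[19,15],[34,4],[42,15],[48,0]]
[[19,15],[40,4],[42,15],[48,0]]
[[19,15],[40,4],[42,15],[48,0]]
[[19,15],[40,4],[42,15],[48,0]]
[[19,15],[40,4],[42,15],[48,0]]
[[19,15],[40,18],[42,15],[48,0]]
[[16,12],[19,15],[40,18],[42,15],[48,0]]
[[16,12],[19,15],[40,18],[42,15],[48,0]]
[[16,12],[19,15],[40,18],[42,15],[48,0]]
[[16,12],[19,15],[40,18],[42,15],[48,0]]
[[16,12],[19,15],[40,18],[42,15],[48,0]]
[[16,12],[19,15],[40,18],[42,15],[48,0]]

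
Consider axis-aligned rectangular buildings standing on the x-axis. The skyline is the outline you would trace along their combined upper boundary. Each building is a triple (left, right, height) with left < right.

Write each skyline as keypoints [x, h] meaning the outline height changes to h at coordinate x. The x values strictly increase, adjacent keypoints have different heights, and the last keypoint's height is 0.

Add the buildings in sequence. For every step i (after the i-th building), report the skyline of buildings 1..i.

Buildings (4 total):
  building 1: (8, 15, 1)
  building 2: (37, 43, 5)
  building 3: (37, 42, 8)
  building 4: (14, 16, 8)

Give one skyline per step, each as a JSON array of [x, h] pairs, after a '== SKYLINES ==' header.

== SKYLINES ==
[[8,1],[15,0]]
[[8,1],[15,0],[37,5],[43,0]]
[[8,1],[15,0],[37,8],[42,5],[43,0]]
[[8,1],[14,8],[16,0],[37,8],[42,5],[43,0]]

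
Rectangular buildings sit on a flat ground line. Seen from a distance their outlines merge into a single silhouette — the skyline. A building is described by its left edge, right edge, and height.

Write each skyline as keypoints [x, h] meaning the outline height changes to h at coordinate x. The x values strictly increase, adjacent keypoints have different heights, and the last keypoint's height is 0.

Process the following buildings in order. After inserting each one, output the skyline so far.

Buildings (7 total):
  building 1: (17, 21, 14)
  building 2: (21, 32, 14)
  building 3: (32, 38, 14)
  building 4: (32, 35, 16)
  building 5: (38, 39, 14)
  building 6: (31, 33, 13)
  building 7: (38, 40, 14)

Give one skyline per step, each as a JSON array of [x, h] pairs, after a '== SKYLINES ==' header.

== SKYLINES ==
[[17,14],[21,0]]
[[17,14],[32,0]]
[[17,14],[38,0]]
[[17,14],[32,16],[35,14],[38,0]]
[[17,14],[32,16],[35,14],[39,0]]
[[17,14],[32,16],[35,14],[39,0]]
[[17,14],[32,16],[35,14],[40,0]]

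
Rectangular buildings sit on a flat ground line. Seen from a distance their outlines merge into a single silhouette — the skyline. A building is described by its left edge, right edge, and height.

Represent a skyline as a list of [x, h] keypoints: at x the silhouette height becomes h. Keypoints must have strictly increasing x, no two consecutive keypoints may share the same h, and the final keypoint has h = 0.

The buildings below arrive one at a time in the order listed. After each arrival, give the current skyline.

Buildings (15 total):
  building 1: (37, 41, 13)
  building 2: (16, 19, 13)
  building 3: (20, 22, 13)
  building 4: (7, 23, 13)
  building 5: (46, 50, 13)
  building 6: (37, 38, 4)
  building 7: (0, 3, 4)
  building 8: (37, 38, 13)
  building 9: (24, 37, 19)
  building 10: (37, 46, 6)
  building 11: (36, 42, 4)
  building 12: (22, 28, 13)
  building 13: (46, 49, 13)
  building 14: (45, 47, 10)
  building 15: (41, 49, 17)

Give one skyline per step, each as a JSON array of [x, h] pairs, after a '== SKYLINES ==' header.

== SKYLINES ==
[[37,13],[41,0]]
[[16,13],[19,0],[37,13],[41,0]]
[[16,13],[19,0],[20,13],[22,0],[37,13],[41,0]]
[[7,13],[23,0],[37,13],[41,0]]
[[7,13],[23,0],[37,13],[41,0],[46,13],[50,0]]
[[7,13],[23,0],[37,13],[41,0],[46,13],[50,0]]
[[0,4],[3,0],[7,13],[23,0],[37,13],[41,0],[46,13],[50,0]]
[[0,4],[3,0],[7,13],[23,0],[37,13],[41,0],[46,13],[50,0]]
[[0,4],[3,0],[7,13],[23,0],[24,19],[37,13],[41,0],[46,13],[50,0]]
[[0,4],[3,0],[7,13],[23,0],[24,19],[37,13],[41,6],[46,13],[50,0]]
[[0,4],[3,0],[7,13],[23,0],[24,19],[37,13],[41,6],[46,13],[50,0]]
[[0,4],[3,0],[7,13],[24,19],[37,13],[41,6],[46,13],[50,0]]
[[0,4],[3,0],[7,13],[24,19],[37,13],[41,6],[46,13],[50,0]]
[[0,4],[3,0],[7,13],[24,19],[37,13],[41,6],[45,10],[46,13],[50,0]]
[[0,4],[3,0],[7,13],[24,19],[37,13],[41,17],[49,13],[50,0]]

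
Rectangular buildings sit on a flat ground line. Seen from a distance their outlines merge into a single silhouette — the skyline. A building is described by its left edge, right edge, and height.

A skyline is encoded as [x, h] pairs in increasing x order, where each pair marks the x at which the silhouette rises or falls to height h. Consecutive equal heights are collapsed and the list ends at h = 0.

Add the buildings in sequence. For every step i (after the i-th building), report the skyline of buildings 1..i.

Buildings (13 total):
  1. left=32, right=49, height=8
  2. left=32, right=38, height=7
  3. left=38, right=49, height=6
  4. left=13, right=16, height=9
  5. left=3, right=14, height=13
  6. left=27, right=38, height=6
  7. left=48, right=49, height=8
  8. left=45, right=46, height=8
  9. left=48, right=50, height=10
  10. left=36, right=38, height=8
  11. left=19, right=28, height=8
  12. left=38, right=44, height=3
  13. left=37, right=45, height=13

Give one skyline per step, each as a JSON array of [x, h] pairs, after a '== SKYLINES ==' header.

== SKYLINES ==
[[32,8],[49,0]]
[[32,8],[49,0]]
[[32,8],[49,0]]
[[13,9],[16,0],[32,8],[49,0]]
[[3,13],[14,9],[16,0],[32,8],[49,0]]
[[3,13],[14,9],[16,0],[27,6],[32,8],[49,0]]
[[3,13],[14,9],[16,0],[27,6],[32,8],[49,0]]
[[3,13],[14,9],[16,0],[27,6],[32,8],[49,0]]
[[3,13],[14,9],[16,0],[27,6],[32,8],[48,10],[50,0]]
[[3,13],[14,9],[16,0],[27,6],[32,8],[48,10],[50,0]]
[[3,13],[14,9],[16,0],[19,8],[28,6],[32,8],[48,10],[50,0]]
[[3,13],[14,9],[16,0],[19,8],[28,6],[32,8],[48,10],[50,0]]
[[3,13],[14,9],[16,0],[19,8],[28,6],[32,8],[37,13],[45,8],[48,10],[50,0]]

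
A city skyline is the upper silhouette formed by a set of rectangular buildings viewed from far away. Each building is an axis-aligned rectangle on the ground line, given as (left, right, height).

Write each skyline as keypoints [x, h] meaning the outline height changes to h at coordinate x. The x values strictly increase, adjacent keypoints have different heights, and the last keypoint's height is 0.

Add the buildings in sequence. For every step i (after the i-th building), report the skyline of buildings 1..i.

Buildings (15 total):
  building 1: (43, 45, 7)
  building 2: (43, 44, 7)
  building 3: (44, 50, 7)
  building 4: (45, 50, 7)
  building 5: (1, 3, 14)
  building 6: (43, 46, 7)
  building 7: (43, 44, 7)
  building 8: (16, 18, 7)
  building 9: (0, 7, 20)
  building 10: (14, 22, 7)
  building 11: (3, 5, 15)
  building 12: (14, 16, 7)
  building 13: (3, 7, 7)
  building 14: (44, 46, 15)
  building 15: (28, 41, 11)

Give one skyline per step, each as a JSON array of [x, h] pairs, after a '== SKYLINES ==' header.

== SKYLINES ==
[[43,7],[45,0]]
[[43,7],[45,0]]
[[43,7],[50,0]]
[[43,7],[50,0]]
[[1,14],[3,0],[43,7],[50,0]]
[[1,14],[3,0],[43,7],[50,0]]
[[1,14],[3,0],[43,7],[50,0]]
[[1,14],[3,0],[16,7],[18,0],[43,7],[50,0]]
[[0,20],[7,0],[16,7],[18,0],[43,7],[50,0]]
[[0,20],[7,0],[14,7],[22,0],[43,7],[50,0]]
[[0,20],[7,0],[14,7],[22,0],[43,7],[50,0]]
[[0,20],[7,0],[14,7],[22,0],[43,7],[50,0]]
[[0,20],[7,0],[14,7],[22,0],[43,7],[50,0]]
[[0,20],[7,0],[14,7],[22,0],[43,7],[44,15],[46,7],[50,0]]
[[0,20],[7,0],[14,7],[22,0],[28,11],[41,0],[43,7],[44,15],[46,7],[50,0]]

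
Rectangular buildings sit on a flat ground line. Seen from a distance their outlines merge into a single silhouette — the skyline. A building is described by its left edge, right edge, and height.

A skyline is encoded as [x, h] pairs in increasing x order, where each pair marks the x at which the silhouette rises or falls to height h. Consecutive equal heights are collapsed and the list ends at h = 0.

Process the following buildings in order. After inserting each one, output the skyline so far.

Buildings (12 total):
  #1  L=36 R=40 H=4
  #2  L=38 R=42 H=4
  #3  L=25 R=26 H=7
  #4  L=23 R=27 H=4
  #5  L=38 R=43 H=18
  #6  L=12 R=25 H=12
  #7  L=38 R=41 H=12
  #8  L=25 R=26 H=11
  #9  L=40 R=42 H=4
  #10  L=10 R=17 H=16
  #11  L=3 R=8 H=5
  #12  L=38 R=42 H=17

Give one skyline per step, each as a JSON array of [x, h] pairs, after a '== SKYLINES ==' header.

== SKYLINES ==
[[36,4],[40,0]]
[[36,4],[42,0]]
[[25,7],[26,0],[36,4],[42,0]]
[[23,4],[25,7],[26,4],[27,0],[36,4],[42,0]]
[[23,4],[25,7],[26,4],[27,0],[36,4],[38,18],[43,0]]
[[12,12],[25,7],[26,4],[27,0],[36,4],[38,18],[43,0]]
[[12,12],[25,7],[26,4],[27,0],[36,4],[38,18],[43,0]]
[[12,12],[25,11],[26,4],[27,0],[36,4],[38,18],[43,0]]
[[12,12],[25,11],[26,4],[27,0],[36,4],[38,18],[43,0]]
[[10,16],[17,12],[25,11],[26,4],[27,0],[36,4],[38,18],[43,0]]
[[3,5],[8,0],[10,16],[17,12],[25,11],[26,4],[27,0],[36,4],[38,18],[43,0]]
[[3,5],[8,0],[10,16],[17,12],[25,11],[26,4],[27,0],[36,4],[38,18],[43,0]]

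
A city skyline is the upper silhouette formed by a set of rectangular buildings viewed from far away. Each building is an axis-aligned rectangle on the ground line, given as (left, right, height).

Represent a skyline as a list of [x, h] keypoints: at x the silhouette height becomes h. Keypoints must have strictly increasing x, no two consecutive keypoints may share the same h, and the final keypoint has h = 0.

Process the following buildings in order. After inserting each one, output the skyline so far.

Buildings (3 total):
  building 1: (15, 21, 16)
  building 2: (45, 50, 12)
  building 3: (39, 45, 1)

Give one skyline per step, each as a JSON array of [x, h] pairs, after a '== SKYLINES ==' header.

== SKYLINES ==
[[15,16],[21,0]]
[[15,16],[21,0],[45,12],[50,0]]
[[15,16],[21,0],[39,1],[45,12],[50,0]]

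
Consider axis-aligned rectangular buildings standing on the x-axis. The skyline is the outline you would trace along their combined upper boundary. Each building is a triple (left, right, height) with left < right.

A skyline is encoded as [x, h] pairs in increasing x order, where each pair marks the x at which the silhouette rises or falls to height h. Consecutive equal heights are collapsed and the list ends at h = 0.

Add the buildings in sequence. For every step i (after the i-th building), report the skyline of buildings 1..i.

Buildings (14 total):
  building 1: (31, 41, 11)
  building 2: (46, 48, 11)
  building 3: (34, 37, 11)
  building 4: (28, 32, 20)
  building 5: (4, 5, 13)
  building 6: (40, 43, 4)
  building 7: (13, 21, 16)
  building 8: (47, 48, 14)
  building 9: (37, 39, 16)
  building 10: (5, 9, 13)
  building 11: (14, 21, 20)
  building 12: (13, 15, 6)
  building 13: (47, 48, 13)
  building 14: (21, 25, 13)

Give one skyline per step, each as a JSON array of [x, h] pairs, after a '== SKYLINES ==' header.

== SKYLINES ==
[[31,11],[41,0]]
[[31,11],[41,0],[46,11],[48,0]]
[[31,11],[41,0],[46,11],[48,0]]
[[28,20],[32,11],[41,0],[46,11],[48,0]]
[[4,13],[5,0],[28,20],[32,11],[41,0],[46,11],[48,0]]
[[4,13],[5,0],[28,20],[32,11],[41,4],[43,0],[46,11],[48,0]]
[[4,13],[5,0],[13,16],[21,0],[28,20],[32,11],[41,4],[43,0],[46,11],[48,0]]
[[4,13],[5,0],[13,16],[21,0],[28,20],[32,11],[41,4],[43,0],[46,11],[47,14],[48,0]]
[[4,13],[5,0],[13,16],[21,0],[28,20],[32,11],[37,16],[39,11],[41,4],[43,0],[46,11],[47,14],[48,0]]
[[4,13],[9,0],[13,16],[21,0],[28,20],[32,11],[37,16],[39,11],[41,4],[43,0],[46,11],[47,14],[48,0]]
[[4,13],[9,0],[13,16],[14,20],[21,0],[28,20],[32,11],[37,16],[39,11],[41,4],[43,0],[46,11],[47,14],[48,0]]
[[4,13],[9,0],[13,16],[14,20],[21,0],[28,20],[32,11],[37,16],[39,11],[41,4],[43,0],[46,11],[47,14],[48,0]]
[[4,13],[9,0],[13,16],[14,20],[21,0],[28,20],[32,11],[37,16],[39,11],[41,4],[43,0],[46,11],[47,14],[48,0]]
[[4,13],[9,0],[13,16],[14,20],[21,13],[25,0],[28,20],[32,11],[37,16],[39,11],[41,4],[43,0],[46,11],[47,14],[48,0]]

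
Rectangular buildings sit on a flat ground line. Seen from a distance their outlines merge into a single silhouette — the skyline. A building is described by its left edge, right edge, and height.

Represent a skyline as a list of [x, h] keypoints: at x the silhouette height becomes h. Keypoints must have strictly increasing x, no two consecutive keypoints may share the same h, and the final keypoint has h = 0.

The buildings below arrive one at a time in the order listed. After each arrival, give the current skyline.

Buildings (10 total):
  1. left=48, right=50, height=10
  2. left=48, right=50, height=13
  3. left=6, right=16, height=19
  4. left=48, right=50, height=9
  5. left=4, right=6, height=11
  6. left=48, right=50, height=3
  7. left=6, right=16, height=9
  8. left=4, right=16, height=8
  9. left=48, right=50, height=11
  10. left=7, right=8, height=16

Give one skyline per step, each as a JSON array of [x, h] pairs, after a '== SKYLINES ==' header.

== SKYLINES ==
[[48,10],[50,0]]
[[48,13],[50,0]]
[[6,19],[16,0],[48,13],[50,0]]
[[6,19],[16,0],[48,13],[50,0]]
[[4,11],[6,19],[16,0],[48,13],[50,0]]
[[4,11],[6,19],[16,0],[48,13],[50,0]]
[[4,11],[6,19],[16,0],[48,13],[50,0]]
[[4,11],[6,19],[16,0],[48,13],[50,0]]
[[4,11],[6,19],[16,0],[48,13],[50,0]]
[[4,11],[6,19],[16,0],[48,13],[50,0]]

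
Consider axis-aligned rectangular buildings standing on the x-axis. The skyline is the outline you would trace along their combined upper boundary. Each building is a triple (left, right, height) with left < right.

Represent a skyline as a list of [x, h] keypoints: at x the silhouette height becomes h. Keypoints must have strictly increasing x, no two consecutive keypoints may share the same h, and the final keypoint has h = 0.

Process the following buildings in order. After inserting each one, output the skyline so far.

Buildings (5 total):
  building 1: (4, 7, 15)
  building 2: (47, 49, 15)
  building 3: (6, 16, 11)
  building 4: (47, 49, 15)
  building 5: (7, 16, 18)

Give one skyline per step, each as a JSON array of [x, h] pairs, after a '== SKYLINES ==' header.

== SKYLINES ==
[[4,15],[7,0]]
[[4,15],[7,0],[47,15],[49,0]]
[[4,15],[7,11],[16,0],[47,15],[49,0]]
[[4,15],[7,11],[16,0],[47,15],[49,0]]
[[4,15],[7,18],[16,0],[47,15],[49,0]]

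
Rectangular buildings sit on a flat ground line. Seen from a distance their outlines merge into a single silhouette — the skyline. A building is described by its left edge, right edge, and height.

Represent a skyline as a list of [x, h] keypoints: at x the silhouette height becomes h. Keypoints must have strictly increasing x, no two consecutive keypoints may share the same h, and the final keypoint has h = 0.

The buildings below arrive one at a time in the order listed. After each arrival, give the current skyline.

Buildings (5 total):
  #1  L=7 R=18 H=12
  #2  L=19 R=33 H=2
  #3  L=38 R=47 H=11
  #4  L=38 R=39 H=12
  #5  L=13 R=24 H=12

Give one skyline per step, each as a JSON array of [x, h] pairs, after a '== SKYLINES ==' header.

== SKYLINES ==
[[7,12],[18,0]]
[[7,12],[18,0],[19,2],[33,0]]
[[7,12],[18,0],[19,2],[33,0],[38,11],[47,0]]
[[7,12],[18,0],[19,2],[33,0],[38,12],[39,11],[47,0]]
[[7,12],[24,2],[33,0],[38,12],[39,11],[47,0]]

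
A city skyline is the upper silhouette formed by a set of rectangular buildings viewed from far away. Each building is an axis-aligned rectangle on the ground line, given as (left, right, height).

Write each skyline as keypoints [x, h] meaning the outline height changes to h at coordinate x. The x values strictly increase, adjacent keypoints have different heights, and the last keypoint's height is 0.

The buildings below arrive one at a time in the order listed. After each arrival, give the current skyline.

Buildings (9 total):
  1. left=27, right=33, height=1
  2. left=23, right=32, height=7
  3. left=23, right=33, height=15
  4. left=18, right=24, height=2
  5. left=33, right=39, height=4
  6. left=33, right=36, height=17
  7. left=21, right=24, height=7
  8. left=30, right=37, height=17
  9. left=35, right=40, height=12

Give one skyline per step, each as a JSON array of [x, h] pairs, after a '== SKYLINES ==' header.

== SKYLINES ==
[[27,1],[33,0]]
[[23,7],[32,1],[33,0]]
[[23,15],[33,0]]
[[18,2],[23,15],[33,0]]
[[18,2],[23,15],[33,4],[39,0]]
[[18,2],[23,15],[33,17],[36,4],[39,0]]
[[18,2],[21,7],[23,15],[33,17],[36,4],[39,0]]
[[18,2],[21,7],[23,15],[30,17],[37,4],[39,0]]
[[18,2],[21,7],[23,15],[30,17],[37,12],[40,0]]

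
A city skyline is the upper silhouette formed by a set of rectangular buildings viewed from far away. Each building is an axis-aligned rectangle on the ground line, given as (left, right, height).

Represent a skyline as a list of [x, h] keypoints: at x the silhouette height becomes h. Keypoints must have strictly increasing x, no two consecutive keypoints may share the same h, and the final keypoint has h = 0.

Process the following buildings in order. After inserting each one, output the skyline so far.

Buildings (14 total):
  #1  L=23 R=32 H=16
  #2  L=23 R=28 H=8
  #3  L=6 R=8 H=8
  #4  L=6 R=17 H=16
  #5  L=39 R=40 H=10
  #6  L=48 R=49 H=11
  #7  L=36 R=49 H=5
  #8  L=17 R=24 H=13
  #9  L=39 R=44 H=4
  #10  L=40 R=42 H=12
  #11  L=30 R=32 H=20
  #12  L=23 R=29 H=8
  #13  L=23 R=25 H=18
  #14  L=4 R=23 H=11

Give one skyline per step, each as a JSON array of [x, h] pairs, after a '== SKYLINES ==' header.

== SKYLINES ==
[[23,16],[32,0]]
[[23,16],[32,0]]
[[6,8],[8,0],[23,16],[32,0]]
[[6,16],[17,0],[23,16],[32,0]]
[[6,16],[17,0],[23,16],[32,0],[39,10],[40,0]]
[[6,16],[17,0],[23,16],[32,0],[39,10],[40,0],[48,11],[49,0]]
[[6,16],[17,0],[23,16],[32,0],[36,5],[39,10],[40,5],[48,11],[49,0]]
[[6,16],[17,13],[23,16],[32,0],[36,5],[39,10],[40,5],[48,11],[49,0]]
[[6,16],[17,13],[23,16],[32,0],[36,5],[39,10],[40,5],[48,11],[49,0]]
[[6,16],[17,13],[23,16],[32,0],[36,5],[39,10],[40,12],[42,5],[48,11],[49,0]]
[[6,16],[17,13],[23,16],[30,20],[32,0],[36,5],[39,10],[40,12],[42,5],[48,11],[49,0]]
[[6,16],[17,13],[23,16],[30,20],[32,0],[36,5],[39,10],[40,12],[42,5],[48,11],[49,0]]
[[6,16],[17,13],[23,18],[25,16],[30,20],[32,0],[36,5],[39,10],[40,12],[42,5],[48,11],[49,0]]
[[4,11],[6,16],[17,13],[23,18],[25,16],[30,20],[32,0],[36,5],[39,10],[40,12],[42,5],[48,11],[49,0]]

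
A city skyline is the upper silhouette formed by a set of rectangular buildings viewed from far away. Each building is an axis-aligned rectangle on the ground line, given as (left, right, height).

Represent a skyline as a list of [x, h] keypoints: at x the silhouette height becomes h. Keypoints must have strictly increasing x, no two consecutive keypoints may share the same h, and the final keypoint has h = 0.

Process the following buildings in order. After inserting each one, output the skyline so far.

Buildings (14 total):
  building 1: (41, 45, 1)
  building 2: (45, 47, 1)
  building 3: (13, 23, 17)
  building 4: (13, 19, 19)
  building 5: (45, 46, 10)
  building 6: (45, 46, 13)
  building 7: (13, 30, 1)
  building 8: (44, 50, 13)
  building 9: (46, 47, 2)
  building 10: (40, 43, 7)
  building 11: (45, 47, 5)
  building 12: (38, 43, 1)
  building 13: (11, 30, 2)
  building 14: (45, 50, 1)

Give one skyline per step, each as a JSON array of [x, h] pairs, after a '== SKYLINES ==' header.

== SKYLINES ==
[[41,1],[45,0]]
[[41,1],[47,0]]
[[13,17],[23,0],[41,1],[47,0]]
[[13,19],[19,17],[23,0],[41,1],[47,0]]
[[13,19],[19,17],[23,0],[41,1],[45,10],[46,1],[47,0]]
[[13,19],[19,17],[23,0],[41,1],[45,13],[46,1],[47,0]]
[[13,19],[19,17],[23,1],[30,0],[41,1],[45,13],[46,1],[47,0]]
[[13,19],[19,17],[23,1],[30,0],[41,1],[44,13],[50,0]]
[[13,19],[19,17],[23,1],[30,0],[41,1],[44,13],[50,0]]
[[13,19],[19,17],[23,1],[30,0],[40,7],[43,1],[44,13],[50,0]]
[[13,19],[19,17],[23,1],[30,0],[40,7],[43,1],[44,13],[50,0]]
[[13,19],[19,17],[23,1],[30,0],[38,1],[40,7],[43,1],[44,13],[50,0]]
[[11,2],[13,19],[19,17],[23,2],[30,0],[38,1],[40,7],[43,1],[44,13],[50,0]]
[[11,2],[13,19],[19,17],[23,2],[30,0],[38,1],[40,7],[43,1],[44,13],[50,0]]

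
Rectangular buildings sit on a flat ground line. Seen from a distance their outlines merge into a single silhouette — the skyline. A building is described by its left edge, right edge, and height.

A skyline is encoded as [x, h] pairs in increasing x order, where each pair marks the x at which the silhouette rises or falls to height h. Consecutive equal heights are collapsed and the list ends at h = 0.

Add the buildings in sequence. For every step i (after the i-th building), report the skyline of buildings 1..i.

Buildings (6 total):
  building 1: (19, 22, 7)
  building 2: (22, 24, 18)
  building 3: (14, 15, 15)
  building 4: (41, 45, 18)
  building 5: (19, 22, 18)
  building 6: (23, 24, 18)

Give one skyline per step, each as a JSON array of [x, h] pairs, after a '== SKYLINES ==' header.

== SKYLINES ==
[[19,7],[22,0]]
[[19,7],[22,18],[24,0]]
[[14,15],[15,0],[19,7],[22,18],[24,0]]
[[14,15],[15,0],[19,7],[22,18],[24,0],[41,18],[45,0]]
[[14,15],[15,0],[19,18],[24,0],[41,18],[45,0]]
[[14,15],[15,0],[19,18],[24,0],[41,18],[45,0]]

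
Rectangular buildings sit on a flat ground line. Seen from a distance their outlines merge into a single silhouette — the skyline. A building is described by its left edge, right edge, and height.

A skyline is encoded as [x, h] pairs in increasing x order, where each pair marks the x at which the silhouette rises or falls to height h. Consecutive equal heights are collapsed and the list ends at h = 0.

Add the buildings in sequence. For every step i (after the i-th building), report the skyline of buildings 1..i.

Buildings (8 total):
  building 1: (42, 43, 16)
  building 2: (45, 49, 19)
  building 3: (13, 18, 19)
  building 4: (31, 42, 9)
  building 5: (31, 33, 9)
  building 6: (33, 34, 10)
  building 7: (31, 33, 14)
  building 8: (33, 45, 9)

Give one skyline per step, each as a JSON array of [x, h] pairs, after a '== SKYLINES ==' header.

== SKYLINES ==
[[42,16],[43,0]]
[[42,16],[43,0],[45,19],[49,0]]
[[13,19],[18,0],[42,16],[43,0],[45,19],[49,0]]
[[13,19],[18,0],[31,9],[42,16],[43,0],[45,19],[49,0]]
[[13,19],[18,0],[31,9],[42,16],[43,0],[45,19],[49,0]]
[[13,19],[18,0],[31,9],[33,10],[34,9],[42,16],[43,0],[45,19],[49,0]]
[[13,19],[18,0],[31,14],[33,10],[34,9],[42,16],[43,0],[45,19],[49,0]]
[[13,19],[18,0],[31,14],[33,10],[34,9],[42,16],[43,9],[45,19],[49,0]]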